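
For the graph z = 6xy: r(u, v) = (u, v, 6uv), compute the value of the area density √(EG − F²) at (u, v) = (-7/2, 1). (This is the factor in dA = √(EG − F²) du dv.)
√(EG − F²)|_{(-7/2, 1)} = sqrt(478)

E = 36*v^2 + 1, F = 36*u*v, G = 36*u^2 + 1, so EG − F² = 36*u^2 + 36*v^2 + 1. Taking the positive square root: √(EG − F²) = sqrt(36*u^2 + 36*v^2 + 1). At (u, v) = (-7/2, 1): sqrt(478).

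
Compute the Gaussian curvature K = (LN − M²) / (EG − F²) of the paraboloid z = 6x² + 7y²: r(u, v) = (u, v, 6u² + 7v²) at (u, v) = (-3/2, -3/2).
K = 42/146689

Coefficients of the first fundamental form: E = 144*u^2 + 1, F = 168*u*v, G = 196*v^2 + 1.
Coefficients of the second fundamental form: L = 12/sqrt(144*u^2 + 196*v^2 + 1), M = 0, N = 14/sqrt(144*u^2 + 196*v^2 + 1).
Assemble K = (LN − M²)/(EG − F²) = 168/(20736*u^4 + 56448*u^2*v^2 + 288*u^2 + 38416*v^4 + 392*v^2 + 1). At (u, v) = (-3/2, -3/2): K = 42/146689.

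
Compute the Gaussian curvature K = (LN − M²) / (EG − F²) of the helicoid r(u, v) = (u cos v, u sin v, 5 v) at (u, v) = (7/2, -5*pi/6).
K = -400/22201

Coefficients of the first fundamental form: E = 1, F = 0, G = u^2 + 25.
Coefficients of the second fundamental form: L = 0, M = -5/sqrt(u^2 + 25), N = 0.
Assemble K = (LN − M²)/(EG − F²) = -25/(u^2 + 25)^2. At (u, v) = (7/2, -5*pi/6): K = -400/22201.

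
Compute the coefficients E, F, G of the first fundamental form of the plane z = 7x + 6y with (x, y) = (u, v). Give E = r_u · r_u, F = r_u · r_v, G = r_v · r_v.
E = 50;  F = 42;  G = 37

Compute partials: r_u = (1, 0, 7), r_v = (0, 1, 6). Then
  E = r_u · r_u = 50,
  F = r_u · r_v = 42,
  G = r_v · r_v = 37.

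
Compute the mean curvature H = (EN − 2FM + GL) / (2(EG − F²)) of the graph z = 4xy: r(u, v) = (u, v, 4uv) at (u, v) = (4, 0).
H = 0

With E = 16*v^2 + 1, F = 16*u*v, G = 16*u^2 + 1, L = 0, M = 4/sqrt(16*u^2 + 16*v^2 + 1), N = 0, assemble
  H = (EN − 2FM + GL) / (2(EG − F²)) = -64*u*v/(16*u^2 + 16*v^2 + 1)^(3/2).
At (u, v) = (4, 0): H = 0.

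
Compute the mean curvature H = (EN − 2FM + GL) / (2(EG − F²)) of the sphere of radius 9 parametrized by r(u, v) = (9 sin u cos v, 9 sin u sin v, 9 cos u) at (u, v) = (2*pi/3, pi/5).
H = -1/9

With E = 81, F = 0, G = 81*sin(u)^2, L = -9*sin(u)/Abs(sin(u)), M = 0, N = -9*sin(u)^3/Abs(sin(u)), assemble
  H = (EN − 2FM + GL) / (2(EG − F²)) = -sin(u)/(9*Abs(sin(u))).
At (u, v) = (2*pi/3, pi/5): H = -1/9.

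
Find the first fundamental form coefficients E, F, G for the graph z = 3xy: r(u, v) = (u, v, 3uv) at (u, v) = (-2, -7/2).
E = 445/4;  F = 63;  G = 37

Partials: r_u = (1, 0, 3*v), r_v = (0, 1, 3*u). As functions of (u, v):
  E = r_u · r_u = 9*v^2 + 1,
  F = r_u · r_v = 9*u*v,
  G = r_v · r_v = 9*u^2 + 1.
Evaluating at (u, v) = (-2, -7/2): E = 445/4, F = 63, G = 37.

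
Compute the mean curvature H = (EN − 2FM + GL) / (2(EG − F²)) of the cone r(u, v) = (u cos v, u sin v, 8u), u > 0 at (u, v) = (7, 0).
H = 4*sqrt(65)/455

With E = 65, F = 0, G = u^2, L = 0, M = 0, N = 8*sqrt(65)*u^2/(65*Abs(u)), assemble
  H = (EN − 2FM + GL) / (2(EG − F²)) = 4*sqrt(65)/(65*Abs(u)).
At (u, v) = (7, 0): H = 4*sqrt(65)/455.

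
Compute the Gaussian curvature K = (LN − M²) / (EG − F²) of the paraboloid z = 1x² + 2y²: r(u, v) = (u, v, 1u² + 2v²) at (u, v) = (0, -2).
K = 8/4225

Coefficients of the first fundamental form: E = 4*u^2 + 1, F = 8*u*v, G = 16*v^2 + 1.
Coefficients of the second fundamental form: L = 2/sqrt(4*u^2 + 16*v^2 + 1), M = 0, N = 4/sqrt(4*u^2 + 16*v^2 + 1).
Assemble K = (LN − M²)/(EG − F²) = 8/(16*u^4 + 128*u^2*v^2 + 8*u^2 + 256*v^4 + 32*v^2 + 1). At (u, v) = (0, -2): K = 8/4225.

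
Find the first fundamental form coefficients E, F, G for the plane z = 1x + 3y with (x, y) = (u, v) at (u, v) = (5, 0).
E = 2;  F = 3;  G = 10

Partials: r_u = (1, 0, 1), r_v = (0, 1, 3). As functions of (u, v):
  E = r_u · r_u = 2,
  F = r_u · r_v = 3,
  G = r_v · r_v = 10.
Evaluating at (u, v) = (5, 0): E = 2, F = 3, G = 10.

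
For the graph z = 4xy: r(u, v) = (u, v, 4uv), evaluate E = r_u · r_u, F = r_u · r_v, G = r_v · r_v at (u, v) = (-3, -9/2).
E = 325;  F = 216;  G = 145

Partials: r_u = (1, 0, 4*v), r_v = (0, 1, 4*u). As functions of (u, v):
  E = r_u · r_u = 16*v^2 + 1,
  F = r_u · r_v = 16*u*v,
  G = r_v · r_v = 16*u^2 + 1.
Evaluating at (u, v) = (-3, -9/2): E = 325, F = 216, G = 145.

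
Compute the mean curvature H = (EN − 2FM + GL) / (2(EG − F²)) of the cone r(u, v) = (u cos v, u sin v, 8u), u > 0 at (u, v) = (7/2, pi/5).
H = 8*sqrt(65)/455

With E = 65, F = 0, G = u^2, L = 0, M = 0, N = 8*sqrt(65)*u^2/(65*Abs(u)), assemble
  H = (EN − 2FM + GL) / (2(EG − F²)) = 4*sqrt(65)/(65*Abs(u)).
At (u, v) = (7/2, pi/5): H = 8*sqrt(65)/455.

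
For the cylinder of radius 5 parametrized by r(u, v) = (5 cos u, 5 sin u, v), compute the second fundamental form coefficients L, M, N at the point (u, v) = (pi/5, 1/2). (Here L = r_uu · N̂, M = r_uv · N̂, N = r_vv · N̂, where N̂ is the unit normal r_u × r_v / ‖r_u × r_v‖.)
L = -5;  M = 0;  N = 0

Compute the unit normal N̂(u, v) = (cos(u), sin(u), 0), and the second partials r_uu, r_uv, r_vv. Take dot products:
  L(u, v) = r_uu · N̂ = -5,
  M(u, v) = r_uv · N̂ = 0,
  N(u, v) = r_vv · N̂ = 0.
Evaluating at (u, v) = (pi/5, 1/2):
  L = -5, M = 0, N = 0.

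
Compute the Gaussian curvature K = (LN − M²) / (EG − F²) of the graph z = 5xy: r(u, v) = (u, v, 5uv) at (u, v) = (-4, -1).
K = -25/181476

Coefficients of the first fundamental form: E = 25*v^2 + 1, F = 25*u*v, G = 25*u^2 + 1.
Coefficients of the second fundamental form: L = 0, M = 5/sqrt(25*u^2 + 25*v^2 + 1), N = 0.
Assemble K = (LN − M²)/(EG − F²) = -25/(625*u^4 + 1250*u^2*v^2 + 50*u^2 + 625*v^4 + 50*v^2 + 1). At (u, v) = (-4, -1): K = -25/181476.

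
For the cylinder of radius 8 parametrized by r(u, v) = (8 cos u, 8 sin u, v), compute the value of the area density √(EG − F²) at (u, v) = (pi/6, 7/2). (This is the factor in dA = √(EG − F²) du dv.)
√(EG − F²)|_{(pi/6, 7/2)} = 8

E = 64, F = 0, G = 1, so EG − F² = 64. Taking the positive square root: √(EG − F²) = 8. At (u, v) = (pi/6, 7/2): 8.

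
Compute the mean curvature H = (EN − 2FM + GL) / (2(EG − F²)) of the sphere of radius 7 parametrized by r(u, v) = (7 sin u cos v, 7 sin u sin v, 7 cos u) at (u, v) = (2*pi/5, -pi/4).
H = -1/7

With E = 49, F = 0, G = 49*sin(u)^2, L = -7*sin(u)/Abs(sin(u)), M = 0, N = -7*sin(u)^3/Abs(sin(u)), assemble
  H = (EN − 2FM + GL) / (2(EG − F²)) = -sin(u)/(7*Abs(sin(u))).
At (u, v) = (2*pi/5, -pi/4): H = -1/7.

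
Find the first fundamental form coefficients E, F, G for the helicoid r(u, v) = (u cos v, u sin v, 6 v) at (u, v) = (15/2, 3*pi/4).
E = 1;  F = 0;  G = 369/4

Partials: r_u = (cos(v), sin(v), 0), r_v = (-u*sin(v), u*cos(v), 6). As functions of (u, v):
  E = r_u · r_u = 1,
  F = r_u · r_v = 0,
  G = r_v · r_v = u^2 + 36.
Evaluating at (u, v) = (15/2, 3*pi/4): E = 1, F = 0, G = 369/4.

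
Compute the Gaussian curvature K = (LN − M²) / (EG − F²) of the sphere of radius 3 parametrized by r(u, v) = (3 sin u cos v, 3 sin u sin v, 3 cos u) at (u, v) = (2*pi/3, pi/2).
K = 1/9

Coefficients of the first fundamental form: E = 9, F = 0, G = 9*sin(u)^2.
Coefficients of the second fundamental form: L = -3*sin(u)/Abs(sin(u)), M = 0, N = -3*sin(u)^3/Abs(sin(u)).
Assemble K = (LN − M²)/(EG − F²) = 1/9. At (u, v) = (2*pi/3, pi/2): K = 1/9.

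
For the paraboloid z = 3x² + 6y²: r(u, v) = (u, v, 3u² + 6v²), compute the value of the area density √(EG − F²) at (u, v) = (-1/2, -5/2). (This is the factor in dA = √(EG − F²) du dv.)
√(EG − F²)|_{(-1/2, -5/2)} = sqrt(910)

E = 36*u^2 + 1, F = 72*u*v, G = 144*v^2 + 1, so EG − F² = 36*u^2 + 144*v^2 + 1. Taking the positive square root: √(EG − F²) = sqrt(36*u^2 + 144*v^2 + 1). At (u, v) = (-1/2, -5/2): sqrt(910).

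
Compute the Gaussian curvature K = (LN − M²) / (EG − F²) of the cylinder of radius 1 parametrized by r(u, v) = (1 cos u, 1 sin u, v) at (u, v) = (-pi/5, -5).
K = 0

Coefficients of the first fundamental form: E = 1, F = 0, G = 1.
Coefficients of the second fundamental form: L = -1, M = 0, N = 0.
Assemble K = (LN − M²)/(EG − F²) = 0. At (u, v) = (-pi/5, -5): K = 0.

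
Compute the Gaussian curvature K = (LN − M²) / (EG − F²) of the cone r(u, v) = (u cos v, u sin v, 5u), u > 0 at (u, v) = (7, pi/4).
K = 0

Coefficients of the first fundamental form: E = 26, F = 0, G = u^2.
Coefficients of the second fundamental form: L = 0, M = 0, N = 5*sqrt(26)*u^2/(26*Abs(u)).
Assemble K = (LN − M²)/(EG − F²) = 0. At (u, v) = (7, pi/4): K = 0.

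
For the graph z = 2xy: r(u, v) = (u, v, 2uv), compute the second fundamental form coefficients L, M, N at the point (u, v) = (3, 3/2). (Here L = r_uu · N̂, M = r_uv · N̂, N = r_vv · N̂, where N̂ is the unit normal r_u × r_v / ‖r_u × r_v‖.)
L = 0;  M = sqrt(46)/23;  N = 0

Compute the unit normal N̂(u, v) = (-2*v/sqrt(4*u^2 + 4*v^2 + 1), -2*u/sqrt(4*u^2 + 4*v^2 + 1), 1/sqrt(4*u^2 + 4*v^2 + 1)), and the second partials r_uu, r_uv, r_vv. Take dot products:
  L(u, v) = r_uu · N̂ = 0,
  M(u, v) = r_uv · N̂ = 2/sqrt(4*u^2 + 4*v^2 + 1),
  N(u, v) = r_vv · N̂ = 0.
Evaluating at (u, v) = (3, 3/2):
  L = 0, M = sqrt(46)/23, N = 0.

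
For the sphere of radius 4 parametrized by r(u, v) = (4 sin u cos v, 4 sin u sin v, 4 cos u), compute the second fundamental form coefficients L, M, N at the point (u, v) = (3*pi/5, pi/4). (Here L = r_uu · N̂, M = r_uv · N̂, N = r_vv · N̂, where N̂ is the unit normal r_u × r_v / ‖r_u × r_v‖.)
L = -4;  M = 0;  N = -5/2 - sqrt(5)/2

Compute the unit normal N̂(u, v) = (sin(u)^2*cos(v)/Abs(sin(u)), sin(u)^2*sin(v)/Abs(sin(u)), sin(2*u)/(2*Abs(sin(u)))), and the second partials r_uu, r_uv, r_vv. Take dot products:
  L(u, v) = r_uu · N̂ = -4*sin(u)/Abs(sin(u)),
  M(u, v) = r_uv · N̂ = 0,
  N(u, v) = r_vv · N̂ = -4*sin(u)^3/Abs(sin(u)).
Evaluating at (u, v) = (3*pi/5, pi/4):
  L = -4, M = 0, N = -5/2 - sqrt(5)/2.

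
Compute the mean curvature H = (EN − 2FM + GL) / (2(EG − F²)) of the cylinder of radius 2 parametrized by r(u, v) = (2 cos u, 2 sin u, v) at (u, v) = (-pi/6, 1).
H = -1/4

With E = 4, F = 0, G = 1, L = -2, M = 0, N = 0, assemble
  H = (EN − 2FM + GL) / (2(EG − F²)) = -1/4.
At (u, v) = (-pi/6, 1): H = -1/4.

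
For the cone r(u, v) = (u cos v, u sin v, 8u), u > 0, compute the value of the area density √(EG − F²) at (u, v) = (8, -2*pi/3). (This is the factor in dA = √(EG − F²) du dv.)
√(EG − F²)|_{(8, -2*pi/3)} = 8*sqrt(65)

E = 65, F = 0, G = u^2, so EG − F² = 65*u^2. Taking the positive square root: √(EG − F²) = sqrt(65)*Abs(u). At (u, v) = (8, -2*pi/3): 8*sqrt(65).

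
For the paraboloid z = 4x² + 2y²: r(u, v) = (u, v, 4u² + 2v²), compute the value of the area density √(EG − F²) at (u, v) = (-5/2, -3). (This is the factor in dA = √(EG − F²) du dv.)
√(EG − F²)|_{(-5/2, -3)} = sqrt(545)

E = 64*u^2 + 1, F = 32*u*v, G = 16*v^2 + 1, so EG − F² = 64*u^2 + 16*v^2 + 1. Taking the positive square root: √(EG − F²) = sqrt(64*u^2 + 16*v^2 + 1). At (u, v) = (-5/2, -3): sqrt(545).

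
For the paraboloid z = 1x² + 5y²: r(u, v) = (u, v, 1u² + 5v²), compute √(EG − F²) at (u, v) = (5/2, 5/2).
√(EG − F²)|_{(5/2, 5/2)} = sqrt(651)

E = 4*u^2 + 1, F = 20*u*v, G = 100*v^2 + 1; EG − F² = 4*u^2 + 100*v^2 + 1; √(EG − F²) = sqrt(4*u^2 + 100*v^2 + 1). At the given point: sqrt(651).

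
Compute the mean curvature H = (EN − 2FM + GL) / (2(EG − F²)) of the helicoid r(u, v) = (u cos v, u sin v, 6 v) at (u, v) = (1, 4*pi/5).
H = 0

With E = 1, F = 0, G = u^2 + 36, L = 0, M = -6/sqrt(u^2 + 36), N = 0, assemble
  H = (EN − 2FM + GL) / (2(EG − F²)) = 0.
At (u, v) = (1, 4*pi/5): H = 0.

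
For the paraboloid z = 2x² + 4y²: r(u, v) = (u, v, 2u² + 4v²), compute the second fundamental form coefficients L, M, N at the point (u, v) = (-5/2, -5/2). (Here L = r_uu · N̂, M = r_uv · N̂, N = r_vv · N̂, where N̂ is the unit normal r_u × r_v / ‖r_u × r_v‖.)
L = 4*sqrt(501)/501;  M = 0;  N = 8*sqrt(501)/501

Compute the unit normal N̂(u, v) = (-4*u/sqrt(16*u^2 + 64*v^2 + 1), -8*v/sqrt(16*u^2 + 64*v^2 + 1), 1/sqrt(16*u^2 + 64*v^2 + 1)), and the second partials r_uu, r_uv, r_vv. Take dot products:
  L(u, v) = r_uu · N̂ = 4/sqrt(16*u^2 + 64*v^2 + 1),
  M(u, v) = r_uv · N̂ = 0,
  N(u, v) = r_vv · N̂ = 8/sqrt(16*u^2 + 64*v^2 + 1).
Evaluating at (u, v) = (-5/2, -5/2):
  L = 4*sqrt(501)/501, M = 0, N = 8*sqrt(501)/501.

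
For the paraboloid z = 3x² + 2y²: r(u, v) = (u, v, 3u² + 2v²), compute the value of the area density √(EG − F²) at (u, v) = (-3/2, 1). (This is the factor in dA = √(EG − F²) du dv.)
√(EG − F²)|_{(-3/2, 1)} = 7*sqrt(2)

E = 36*u^2 + 1, F = 24*u*v, G = 16*v^2 + 1, so EG − F² = 36*u^2 + 16*v^2 + 1. Taking the positive square root: √(EG − F²) = sqrt(36*u^2 + 16*v^2 + 1). At (u, v) = (-3/2, 1): 7*sqrt(2).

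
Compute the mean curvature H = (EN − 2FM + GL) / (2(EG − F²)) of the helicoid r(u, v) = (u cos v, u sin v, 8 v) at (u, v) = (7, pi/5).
H = 0

With E = 1, F = 0, G = u^2 + 64, L = 0, M = -8/sqrt(u^2 + 64), N = 0, assemble
  H = (EN − 2FM + GL) / (2(EG − F²)) = 0.
At (u, v) = (7, pi/5): H = 0.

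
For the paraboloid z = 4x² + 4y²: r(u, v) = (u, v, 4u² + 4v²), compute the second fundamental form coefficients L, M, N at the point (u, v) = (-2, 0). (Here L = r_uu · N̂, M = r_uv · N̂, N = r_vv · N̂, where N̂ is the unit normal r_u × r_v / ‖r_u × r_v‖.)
L = 8*sqrt(257)/257;  M = 0;  N = 8*sqrt(257)/257

Compute the unit normal N̂(u, v) = (-8*u/sqrt(64*u^2 + 64*v^2 + 1), -8*v/sqrt(64*u^2 + 64*v^2 + 1), 1/sqrt(64*u^2 + 64*v^2 + 1)), and the second partials r_uu, r_uv, r_vv. Take dot products:
  L(u, v) = r_uu · N̂ = 8/sqrt(64*u^2 + 64*v^2 + 1),
  M(u, v) = r_uv · N̂ = 0,
  N(u, v) = r_vv · N̂ = 8/sqrt(64*u^2 + 64*v^2 + 1).
Evaluating at (u, v) = (-2, 0):
  L = 8*sqrt(257)/257, M = 0, N = 8*sqrt(257)/257.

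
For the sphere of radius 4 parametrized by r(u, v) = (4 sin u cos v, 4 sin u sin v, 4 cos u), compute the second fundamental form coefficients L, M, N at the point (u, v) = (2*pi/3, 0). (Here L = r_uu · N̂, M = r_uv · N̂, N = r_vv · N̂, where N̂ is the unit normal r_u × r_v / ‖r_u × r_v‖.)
L = -4;  M = 0;  N = -3

Compute the unit normal N̂(u, v) = (sin(u)^2*cos(v)/Abs(sin(u)), sin(u)^2*sin(v)/Abs(sin(u)), sin(2*u)/(2*Abs(sin(u)))), and the second partials r_uu, r_uv, r_vv. Take dot products:
  L(u, v) = r_uu · N̂ = -4*sin(u)/Abs(sin(u)),
  M(u, v) = r_uv · N̂ = 0,
  N(u, v) = r_vv · N̂ = -4*sin(u)^3/Abs(sin(u)).
Evaluating at (u, v) = (2*pi/3, 0):
  L = -4, M = 0, N = -3.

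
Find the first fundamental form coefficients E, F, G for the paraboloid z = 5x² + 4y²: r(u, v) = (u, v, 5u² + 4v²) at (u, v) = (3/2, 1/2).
E = 226;  F = 60;  G = 17

Partials: r_u = (1, 0, 10*u), r_v = (0, 1, 8*v). As functions of (u, v):
  E = r_u · r_u = 100*u^2 + 1,
  F = r_u · r_v = 80*u*v,
  G = r_v · r_v = 64*v^2 + 1.
Evaluating at (u, v) = (3/2, 1/2): E = 226, F = 60, G = 17.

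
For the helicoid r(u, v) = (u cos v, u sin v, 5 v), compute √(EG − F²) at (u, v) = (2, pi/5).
√(EG − F²)|_{(2, pi/5)} = sqrt(29)

E = 1, F = 0, G = u^2 + 25; EG − F² = u^2 + 25; √(EG − F²) = sqrt(u^2 + 25). At the given point: sqrt(29).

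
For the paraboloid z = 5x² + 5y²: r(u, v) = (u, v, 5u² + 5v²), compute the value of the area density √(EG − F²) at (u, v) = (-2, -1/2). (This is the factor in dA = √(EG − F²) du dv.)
√(EG − F²)|_{(-2, -1/2)} = sqrt(426)

E = 100*u^2 + 1, F = 100*u*v, G = 100*v^2 + 1, so EG − F² = 100*u^2 + 100*v^2 + 1. Taking the positive square root: √(EG − F²) = sqrt(100*u^2 + 100*v^2 + 1). At (u, v) = (-2, -1/2): sqrt(426).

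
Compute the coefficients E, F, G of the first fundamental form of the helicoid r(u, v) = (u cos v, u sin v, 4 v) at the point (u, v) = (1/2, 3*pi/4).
E = 1;  F = 0;  G = 65/4

Partials: r_u = (cos(v), sin(v), 0), r_v = (-u*sin(v), u*cos(v), 4). As functions of (u, v):
  E = r_u · r_u = 1,
  F = r_u · r_v = 0,
  G = r_v · r_v = u^2 + 16.
Evaluating at (u, v) = (1/2, 3*pi/4): E = 1, F = 0, G = 65/4.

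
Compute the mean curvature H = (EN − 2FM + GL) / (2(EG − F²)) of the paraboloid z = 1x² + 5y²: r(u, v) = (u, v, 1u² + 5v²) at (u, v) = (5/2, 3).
H = 1031*sqrt(926)/857476

With E = 4*u^2 + 1, F = 20*u*v, G = 100*v^2 + 1, L = 2/sqrt(4*u^2 + 100*v^2 + 1), M = 0, N = 10/sqrt(4*u^2 + 100*v^2 + 1), assemble
  H = (EN − 2FM + GL) / (2(EG − F²)) = 2*(10*u^2 + 50*v^2 + 3)/(4*u^2 + 100*v^2 + 1)^(3/2).
At (u, v) = (5/2, 3): H = 1031*sqrt(926)/857476.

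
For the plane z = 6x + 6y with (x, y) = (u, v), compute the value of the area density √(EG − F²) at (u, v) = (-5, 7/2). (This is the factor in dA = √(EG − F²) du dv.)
√(EG − F²)|_{(-5, 7/2)} = sqrt(73)

E = 37, F = 36, G = 37, so EG − F² = 73. Taking the positive square root: √(EG − F²) = sqrt(73). At (u, v) = (-5, 7/2): sqrt(73).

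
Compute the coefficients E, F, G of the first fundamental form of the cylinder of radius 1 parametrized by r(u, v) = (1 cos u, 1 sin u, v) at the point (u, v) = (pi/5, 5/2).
E = 1;  F = 0;  G = 1

Partials: r_u = (-sin(u), cos(u), 0), r_v = (0, 0, 1). As functions of (u, v):
  E = r_u · r_u = 1,
  F = r_u · r_v = 0,
  G = r_v · r_v = 1.
Evaluating at (u, v) = (pi/5, 5/2): E = 1, F = 0, G = 1.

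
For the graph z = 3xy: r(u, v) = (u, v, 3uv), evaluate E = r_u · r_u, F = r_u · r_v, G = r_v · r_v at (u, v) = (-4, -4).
E = 145;  F = 144;  G = 145

Partials: r_u = (1, 0, 3*v), r_v = (0, 1, 3*u). As functions of (u, v):
  E = r_u · r_u = 9*v^2 + 1,
  F = r_u · r_v = 9*u*v,
  G = r_v · r_v = 9*u^2 + 1.
Evaluating at (u, v) = (-4, -4): E = 145, F = 144, G = 145.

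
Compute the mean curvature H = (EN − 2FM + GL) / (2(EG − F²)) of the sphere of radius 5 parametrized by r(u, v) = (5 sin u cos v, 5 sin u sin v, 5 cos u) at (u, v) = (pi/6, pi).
H = -1/5

With E = 25, F = 0, G = 25*sin(u)^2, L = -5*sin(u)/Abs(sin(u)), M = 0, N = -5*sin(u)^3/Abs(sin(u)), assemble
  H = (EN − 2FM + GL) / (2(EG − F²)) = -sin(u)/(5*Abs(sin(u))).
At (u, v) = (pi/6, pi): H = -1/5.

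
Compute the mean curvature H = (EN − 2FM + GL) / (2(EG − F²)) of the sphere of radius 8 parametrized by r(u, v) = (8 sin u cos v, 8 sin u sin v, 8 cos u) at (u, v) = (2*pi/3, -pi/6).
H = -1/8

With E = 64, F = 0, G = 64*sin(u)^2, L = -8*sin(u)/Abs(sin(u)), M = 0, N = -8*sin(u)^3/Abs(sin(u)), assemble
  H = (EN − 2FM + GL) / (2(EG − F²)) = -sin(u)/(8*Abs(sin(u))).
At (u, v) = (2*pi/3, -pi/6): H = -1/8.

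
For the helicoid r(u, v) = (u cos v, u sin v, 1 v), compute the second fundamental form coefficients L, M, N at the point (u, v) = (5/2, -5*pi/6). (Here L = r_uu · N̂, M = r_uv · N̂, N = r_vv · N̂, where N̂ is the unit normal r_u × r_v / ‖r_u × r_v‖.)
L = 0;  M = -2*sqrt(29)/29;  N = 0

Compute the unit normal N̂(u, v) = (sin(v)/sqrt(u^2 + 1), -cos(v)/sqrt(u^2 + 1), u/sqrt(u^2 + 1)), and the second partials r_uu, r_uv, r_vv. Take dot products:
  L(u, v) = r_uu · N̂ = 0,
  M(u, v) = r_uv · N̂ = -1/sqrt(u^2 + 1),
  N(u, v) = r_vv · N̂ = 0.
Evaluating at (u, v) = (5/2, -5*pi/6):
  L = 0, M = -2*sqrt(29)/29, N = 0.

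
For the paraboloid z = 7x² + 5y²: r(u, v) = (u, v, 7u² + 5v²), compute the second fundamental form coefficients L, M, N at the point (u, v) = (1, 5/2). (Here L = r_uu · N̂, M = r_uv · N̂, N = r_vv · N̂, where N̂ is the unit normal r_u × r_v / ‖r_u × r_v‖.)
L = 7*sqrt(822)/411;  M = 0;  N = 5*sqrt(822)/411

Compute the unit normal N̂(u, v) = (-14*u/sqrt(196*u^2 + 100*v^2 + 1), -10*v/sqrt(196*u^2 + 100*v^2 + 1), 1/sqrt(196*u^2 + 100*v^2 + 1)), and the second partials r_uu, r_uv, r_vv. Take dot products:
  L(u, v) = r_uu · N̂ = 14/sqrt(196*u^2 + 100*v^2 + 1),
  M(u, v) = r_uv · N̂ = 0,
  N(u, v) = r_vv · N̂ = 10/sqrt(196*u^2 + 100*v^2 + 1).
Evaluating at (u, v) = (1, 5/2):
  L = 7*sqrt(822)/411, M = 0, N = 5*sqrt(822)/411.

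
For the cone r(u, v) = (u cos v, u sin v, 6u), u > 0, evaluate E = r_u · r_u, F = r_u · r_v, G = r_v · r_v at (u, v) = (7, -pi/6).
E = 37;  F = 0;  G = 49

Partials: r_u = (cos(v), sin(v), 6), r_v = (-u*sin(v), u*cos(v), 0). As functions of (u, v):
  E = r_u · r_u = 37,
  F = r_u · r_v = 0,
  G = r_v · r_v = u^2.
Evaluating at (u, v) = (7, -pi/6): E = 37, F = 0, G = 49.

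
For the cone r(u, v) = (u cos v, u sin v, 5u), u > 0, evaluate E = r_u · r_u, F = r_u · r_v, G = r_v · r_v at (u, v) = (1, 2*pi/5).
E = 26;  F = 0;  G = 1

Partials: r_u = (cos(v), sin(v), 5), r_v = (-u*sin(v), u*cos(v), 0). As functions of (u, v):
  E = r_u · r_u = 26,
  F = r_u · r_v = 0,
  G = r_v · r_v = u^2.
Evaluating at (u, v) = (1, 2*pi/5): E = 26, F = 0, G = 1.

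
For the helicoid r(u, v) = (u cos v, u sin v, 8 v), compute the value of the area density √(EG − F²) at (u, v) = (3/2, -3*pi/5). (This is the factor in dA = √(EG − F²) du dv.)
√(EG − F²)|_{(3/2, -3*pi/5)} = sqrt(265)/2

E = 1, F = 0, G = u^2 + 64, so EG − F² = u^2 + 64. Taking the positive square root: √(EG − F²) = sqrt(u^2 + 64). At (u, v) = (3/2, -3*pi/5): sqrt(265)/2.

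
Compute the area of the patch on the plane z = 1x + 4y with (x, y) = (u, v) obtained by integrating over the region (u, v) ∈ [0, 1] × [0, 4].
Area = 12*sqrt(2)

Area = ∫∫ √(EG − F²) du dv with √(EG − F²) = 3*sqrt(2). Integrating over [0, 1] × [0, 4] gives 12*sqrt(2).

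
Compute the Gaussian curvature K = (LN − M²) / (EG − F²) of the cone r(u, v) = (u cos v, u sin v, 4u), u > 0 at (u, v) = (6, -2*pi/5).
K = 0

Coefficients of the first fundamental form: E = 17, F = 0, G = u^2.
Coefficients of the second fundamental form: L = 0, M = 0, N = 4*sqrt(17)*u^2/(17*Abs(u)).
Assemble K = (LN − M²)/(EG − F²) = 0. At (u, v) = (6, -2*pi/5): K = 0.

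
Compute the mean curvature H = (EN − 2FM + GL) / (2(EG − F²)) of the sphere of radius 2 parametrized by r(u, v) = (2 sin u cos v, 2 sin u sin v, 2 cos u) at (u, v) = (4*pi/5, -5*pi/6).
H = -1/2

With E = 4, F = 0, G = 4*sin(u)^2, L = -2*sin(u)/Abs(sin(u)), M = 0, N = -2*sin(u)^3/Abs(sin(u)), assemble
  H = (EN − 2FM + GL) / (2(EG − F²)) = -sin(u)/(2*Abs(sin(u))).
At (u, v) = (4*pi/5, -5*pi/6): H = -1/2.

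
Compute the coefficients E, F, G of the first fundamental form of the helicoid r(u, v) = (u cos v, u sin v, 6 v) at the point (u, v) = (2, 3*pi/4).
E = 1;  F = 0;  G = 40

Partials: r_u = (cos(v), sin(v), 0), r_v = (-u*sin(v), u*cos(v), 6). As functions of (u, v):
  E = r_u · r_u = 1,
  F = r_u · r_v = 0,
  G = r_v · r_v = u^2 + 36.
Evaluating at (u, v) = (2, 3*pi/4): E = 1, F = 0, G = 40.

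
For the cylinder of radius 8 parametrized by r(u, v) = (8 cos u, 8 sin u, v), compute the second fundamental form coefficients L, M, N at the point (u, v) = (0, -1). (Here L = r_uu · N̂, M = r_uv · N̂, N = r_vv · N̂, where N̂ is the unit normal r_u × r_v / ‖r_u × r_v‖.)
L = -8;  M = 0;  N = 0

Compute the unit normal N̂(u, v) = (cos(u), sin(u), 0), and the second partials r_uu, r_uv, r_vv. Take dot products:
  L(u, v) = r_uu · N̂ = -8,
  M(u, v) = r_uv · N̂ = 0,
  N(u, v) = r_vv · N̂ = 0.
Evaluating at (u, v) = (0, -1):
  L = -8, M = 0, N = 0.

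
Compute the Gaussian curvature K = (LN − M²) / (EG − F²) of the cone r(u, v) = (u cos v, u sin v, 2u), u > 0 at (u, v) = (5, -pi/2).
K = 0

Coefficients of the first fundamental form: E = 5, F = 0, G = u^2.
Coefficients of the second fundamental form: L = 0, M = 0, N = 2*sqrt(5)*u^2/(5*Abs(u)).
Assemble K = (LN − M²)/(EG − F²) = 0. At (u, v) = (5, -pi/2): K = 0.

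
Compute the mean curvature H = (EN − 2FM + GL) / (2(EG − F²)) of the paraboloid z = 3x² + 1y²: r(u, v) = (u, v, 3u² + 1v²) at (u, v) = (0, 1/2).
H = 7*sqrt(2)/4

With E = 36*u^2 + 1, F = 12*u*v, G = 4*v^2 + 1, L = 6/sqrt(36*u^2 + 4*v^2 + 1), M = 0, N = 2/sqrt(36*u^2 + 4*v^2 + 1), assemble
  H = (EN − 2FM + GL) / (2(EG − F²)) = 4*(9*u^2 + 3*v^2 + 1)/(36*u^2 + 4*v^2 + 1)^(3/2).
At (u, v) = (0, 1/2): H = 7*sqrt(2)/4.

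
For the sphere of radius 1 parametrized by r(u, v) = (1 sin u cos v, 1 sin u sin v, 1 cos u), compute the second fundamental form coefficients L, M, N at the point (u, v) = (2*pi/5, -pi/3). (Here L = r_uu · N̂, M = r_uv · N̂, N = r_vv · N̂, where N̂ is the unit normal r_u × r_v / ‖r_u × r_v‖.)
L = -1;  M = 0;  N = -5/8 - sqrt(5)/8

Compute the unit normal N̂(u, v) = (sin(u)^2*cos(v)/Abs(sin(u)), sin(u)^2*sin(v)/Abs(sin(u)), sin(2*u)/(2*Abs(sin(u)))), and the second partials r_uu, r_uv, r_vv. Take dot products:
  L(u, v) = r_uu · N̂ = -sin(u)/Abs(sin(u)),
  M(u, v) = r_uv · N̂ = 0,
  N(u, v) = r_vv · N̂ = -sin(u)^3/Abs(sin(u)).
Evaluating at (u, v) = (2*pi/5, -pi/3):
  L = -1, M = 0, N = -5/8 - sqrt(5)/8.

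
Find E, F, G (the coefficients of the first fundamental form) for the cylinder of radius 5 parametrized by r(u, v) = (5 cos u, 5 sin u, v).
E = 25;  F = 0;  G = 1

Compute partials: r_u = (-5*sin(u), 5*cos(u), 0), r_v = (0, 0, 1). Then
  E = r_u · r_u = 25,
  F = r_u · r_v = 0,
  G = r_v · r_v = 1.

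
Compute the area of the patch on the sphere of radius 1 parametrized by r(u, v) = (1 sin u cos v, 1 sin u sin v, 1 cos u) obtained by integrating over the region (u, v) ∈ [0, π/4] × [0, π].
Area = pi*(2 - sqrt(2))/2

Area = ∫∫ √(EG − F²) du dv with √(EG − F²) = Abs(sin(u)). Integrating over [0, π/4] × [0, π] gives pi*(2 - sqrt(2))/2.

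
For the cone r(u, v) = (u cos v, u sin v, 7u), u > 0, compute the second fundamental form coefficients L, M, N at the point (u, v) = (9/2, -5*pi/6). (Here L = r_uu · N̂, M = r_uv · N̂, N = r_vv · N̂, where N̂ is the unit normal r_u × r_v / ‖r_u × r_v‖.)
L = 0;  M = 0;  N = 63*sqrt(2)/20

Compute the unit normal N̂(u, v) = (-7*sqrt(2)*u*cos(v)/(10*Abs(u)), -7*sqrt(2)*u*sin(v)/(10*Abs(u)), sqrt(2)*u/(10*Abs(u))), and the second partials r_uu, r_uv, r_vv. Take dot products:
  L(u, v) = r_uu · N̂ = 0,
  M(u, v) = r_uv · N̂ = 0,
  N(u, v) = r_vv · N̂ = 7*sqrt(2)*u^2/(10*Abs(u)).
Evaluating at (u, v) = (9/2, -5*pi/6):
  L = 0, M = 0, N = 63*sqrt(2)/20.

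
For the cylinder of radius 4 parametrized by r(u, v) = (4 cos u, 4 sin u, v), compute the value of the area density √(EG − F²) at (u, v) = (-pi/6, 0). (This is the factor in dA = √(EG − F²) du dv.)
√(EG − F²)|_{(-pi/6, 0)} = 4

E = 16, F = 0, G = 1, so EG − F² = 16. Taking the positive square root: √(EG − F²) = 4. At (u, v) = (-pi/6, 0): 4.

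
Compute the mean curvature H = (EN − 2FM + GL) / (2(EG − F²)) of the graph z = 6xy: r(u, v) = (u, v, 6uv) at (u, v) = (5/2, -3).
H = 81*sqrt(22)/3025

With E = 36*v^2 + 1, F = 36*u*v, G = 36*u^2 + 1, L = 0, M = 6/sqrt(36*u^2 + 36*v^2 + 1), N = 0, assemble
  H = (EN − 2FM + GL) / (2(EG − F²)) = -216*u*v/(36*u^2 + 36*v^2 + 1)^(3/2).
At (u, v) = (5/2, -3): H = 81*sqrt(22)/3025.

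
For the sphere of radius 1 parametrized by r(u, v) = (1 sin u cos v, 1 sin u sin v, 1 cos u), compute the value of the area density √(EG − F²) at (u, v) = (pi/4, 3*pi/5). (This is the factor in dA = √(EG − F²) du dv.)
√(EG − F²)|_{(pi/4, 3*pi/5)} = sqrt(2)/2

E = 1, F = 0, G = sin(u)^2, so EG − F² = sin(u)^2. Taking the positive square root: √(EG − F²) = Abs(sin(u)). At (u, v) = (pi/4, 3*pi/5): sqrt(2)/2.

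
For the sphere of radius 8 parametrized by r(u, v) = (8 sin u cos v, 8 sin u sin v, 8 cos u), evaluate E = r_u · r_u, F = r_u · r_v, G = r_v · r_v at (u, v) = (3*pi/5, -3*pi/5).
E = 64;  F = 0;  G = 8*sqrt(5) + 40

Partials: r_u = (8*cos(u)*cos(v), 8*sin(v)*cos(u), -8*sin(u)), r_v = (-8*sin(u)*sin(v), 8*sin(u)*cos(v), 0). As functions of (u, v):
  E = r_u · r_u = 64,
  F = r_u · r_v = 0,
  G = r_v · r_v = 64*sin(u)^2.
Evaluating at (u, v) = (3*pi/5, -3*pi/5): E = 64, F = 0, G = 8*sqrt(5) + 40.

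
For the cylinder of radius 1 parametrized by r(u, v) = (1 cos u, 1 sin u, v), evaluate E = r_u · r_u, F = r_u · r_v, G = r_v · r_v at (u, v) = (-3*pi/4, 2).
E = 1;  F = 0;  G = 1

Partials: r_u = (-sin(u), cos(u), 0), r_v = (0, 0, 1). As functions of (u, v):
  E = r_u · r_u = 1,
  F = r_u · r_v = 0,
  G = r_v · r_v = 1.
Evaluating at (u, v) = (-3*pi/4, 2): E = 1, F = 0, G = 1.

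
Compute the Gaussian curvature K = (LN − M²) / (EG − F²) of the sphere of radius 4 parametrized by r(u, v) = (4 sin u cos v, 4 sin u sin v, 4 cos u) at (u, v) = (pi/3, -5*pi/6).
K = 1/16

Coefficients of the first fundamental form: E = 16, F = 0, G = 16*sin(u)^2.
Coefficients of the second fundamental form: L = -4*sin(u)/Abs(sin(u)), M = 0, N = -4*sin(u)^3/Abs(sin(u)).
Assemble K = (LN − M²)/(EG − F²) = 1/16. At (u, v) = (pi/3, -5*pi/6): K = 1/16.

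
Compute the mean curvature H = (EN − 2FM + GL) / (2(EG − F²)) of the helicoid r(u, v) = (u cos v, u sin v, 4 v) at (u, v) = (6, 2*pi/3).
H = 0

With E = 1, F = 0, G = u^2 + 16, L = 0, M = -4/sqrt(u^2 + 16), N = 0, assemble
  H = (EN − 2FM + GL) / (2(EG − F²)) = 0.
At (u, v) = (6, 2*pi/3): H = 0.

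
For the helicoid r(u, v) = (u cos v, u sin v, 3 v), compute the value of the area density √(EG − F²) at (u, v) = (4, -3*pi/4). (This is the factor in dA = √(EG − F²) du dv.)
√(EG − F²)|_{(4, -3*pi/4)} = 5

E = 1, F = 0, G = u^2 + 9, so EG − F² = u^2 + 9. Taking the positive square root: √(EG − F²) = sqrt(u^2 + 9). At (u, v) = (4, -3*pi/4): 5.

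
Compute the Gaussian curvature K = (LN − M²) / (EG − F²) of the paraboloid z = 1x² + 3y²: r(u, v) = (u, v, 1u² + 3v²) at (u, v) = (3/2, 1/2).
K = 12/361

Coefficients of the first fundamental form: E = 4*u^2 + 1, F = 12*u*v, G = 36*v^2 + 1.
Coefficients of the second fundamental form: L = 2/sqrt(4*u^2 + 36*v^2 + 1), M = 0, N = 6/sqrt(4*u^2 + 36*v^2 + 1).
Assemble K = (LN − M²)/(EG − F²) = 12/(16*u^4 + 288*u^2*v^2 + 8*u^2 + 1296*v^4 + 72*v^2 + 1). At (u, v) = (3/2, 1/2): K = 12/361.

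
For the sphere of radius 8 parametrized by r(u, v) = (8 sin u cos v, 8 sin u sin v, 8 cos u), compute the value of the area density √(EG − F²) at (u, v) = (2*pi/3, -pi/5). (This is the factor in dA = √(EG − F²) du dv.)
√(EG − F²)|_{(2*pi/3, -pi/5)} = 32*sqrt(3)

E = 64, F = 0, G = 64*sin(u)^2, so EG − F² = 4096*sin(u)^2. Taking the positive square root: √(EG − F²) = 64*Abs(sin(u)). At (u, v) = (2*pi/3, -pi/5): 32*sqrt(3).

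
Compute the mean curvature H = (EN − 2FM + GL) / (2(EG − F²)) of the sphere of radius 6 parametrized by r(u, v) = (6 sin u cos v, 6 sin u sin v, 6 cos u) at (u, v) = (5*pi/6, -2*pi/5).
H = -1/6

With E = 36, F = 0, G = 36*sin(u)^2, L = -6*sin(u)/Abs(sin(u)), M = 0, N = -6*sin(u)^3/Abs(sin(u)), assemble
  H = (EN − 2FM + GL) / (2(EG − F²)) = -sin(u)/(6*Abs(sin(u))).
At (u, v) = (5*pi/6, -2*pi/5): H = -1/6.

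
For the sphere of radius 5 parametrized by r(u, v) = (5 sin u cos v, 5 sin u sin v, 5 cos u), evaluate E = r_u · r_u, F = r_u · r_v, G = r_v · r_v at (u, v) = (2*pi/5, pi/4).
E = 25;  F = 0;  G = 25*sqrt(5)/8 + 125/8

Partials: r_u = (5*cos(u)*cos(v), 5*sin(v)*cos(u), -5*sin(u)), r_v = (-5*sin(u)*sin(v), 5*sin(u)*cos(v), 0). As functions of (u, v):
  E = r_u · r_u = 25,
  F = r_u · r_v = 0,
  G = r_v · r_v = 25*sin(u)^2.
Evaluating at (u, v) = (2*pi/5, pi/4): E = 25, F = 0, G = 25*sqrt(5)/8 + 125/8.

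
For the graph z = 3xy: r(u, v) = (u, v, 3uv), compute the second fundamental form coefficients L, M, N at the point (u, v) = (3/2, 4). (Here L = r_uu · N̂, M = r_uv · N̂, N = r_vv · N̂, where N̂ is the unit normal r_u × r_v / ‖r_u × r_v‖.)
L = 0;  M = 6*sqrt(661)/661;  N = 0

Compute the unit normal N̂(u, v) = (-3*v/sqrt(9*u^2 + 9*v^2 + 1), -3*u/sqrt(9*u^2 + 9*v^2 + 1), 1/sqrt(9*u^2 + 9*v^2 + 1)), and the second partials r_uu, r_uv, r_vv. Take dot products:
  L(u, v) = r_uu · N̂ = 0,
  M(u, v) = r_uv · N̂ = 3/sqrt(9*u^2 + 9*v^2 + 1),
  N(u, v) = r_vv · N̂ = 0.
Evaluating at (u, v) = (3/2, 4):
  L = 0, M = 6*sqrt(661)/661, N = 0.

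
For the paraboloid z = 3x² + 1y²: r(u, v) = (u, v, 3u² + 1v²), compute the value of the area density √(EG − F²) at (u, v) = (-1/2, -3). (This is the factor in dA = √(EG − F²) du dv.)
√(EG − F²)|_{(-1/2, -3)} = sqrt(46)

E = 36*u^2 + 1, F = 12*u*v, G = 4*v^2 + 1, so EG − F² = 36*u^2 + 4*v^2 + 1. Taking the positive square root: √(EG − F²) = sqrt(36*u^2 + 4*v^2 + 1). At (u, v) = (-1/2, -3): sqrt(46).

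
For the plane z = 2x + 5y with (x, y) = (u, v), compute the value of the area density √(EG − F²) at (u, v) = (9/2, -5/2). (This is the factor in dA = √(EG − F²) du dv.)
√(EG − F²)|_{(9/2, -5/2)} = sqrt(30)

E = 5, F = 10, G = 26, so EG − F² = 30. Taking the positive square root: √(EG − F²) = sqrt(30). At (u, v) = (9/2, -5/2): sqrt(30).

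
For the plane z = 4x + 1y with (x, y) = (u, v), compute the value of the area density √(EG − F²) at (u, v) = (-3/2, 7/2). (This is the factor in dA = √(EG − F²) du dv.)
√(EG − F²)|_{(-3/2, 7/2)} = 3*sqrt(2)

E = 17, F = 4, G = 2, so EG − F² = 18. Taking the positive square root: √(EG − F²) = 3*sqrt(2). At (u, v) = (-3/2, 7/2): 3*sqrt(2).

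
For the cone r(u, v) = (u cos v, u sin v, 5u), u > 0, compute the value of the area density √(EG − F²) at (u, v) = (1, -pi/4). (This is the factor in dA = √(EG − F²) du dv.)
√(EG − F²)|_{(1, -pi/4)} = sqrt(26)

E = 26, F = 0, G = u^2, so EG − F² = 26*u^2. Taking the positive square root: √(EG − F²) = sqrt(26)*Abs(u). At (u, v) = (1, -pi/4): sqrt(26).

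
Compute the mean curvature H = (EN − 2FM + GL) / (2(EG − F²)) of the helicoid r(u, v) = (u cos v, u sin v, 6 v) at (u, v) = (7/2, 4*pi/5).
H = 0

With E = 1, F = 0, G = u^2 + 36, L = 0, M = -6/sqrt(u^2 + 36), N = 0, assemble
  H = (EN − 2FM + GL) / (2(EG − F²)) = 0.
At (u, v) = (7/2, 4*pi/5): H = 0.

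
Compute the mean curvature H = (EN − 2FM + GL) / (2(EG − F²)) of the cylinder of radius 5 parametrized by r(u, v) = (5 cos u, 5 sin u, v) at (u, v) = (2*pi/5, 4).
H = -1/10

With E = 25, F = 0, G = 1, L = -5, M = 0, N = 0, assemble
  H = (EN − 2FM + GL) / (2(EG − F²)) = -1/10.
At (u, v) = (2*pi/5, 4): H = -1/10.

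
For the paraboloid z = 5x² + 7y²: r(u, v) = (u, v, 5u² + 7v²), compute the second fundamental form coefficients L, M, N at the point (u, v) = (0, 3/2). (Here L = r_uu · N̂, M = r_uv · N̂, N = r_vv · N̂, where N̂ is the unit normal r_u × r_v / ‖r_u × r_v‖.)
L = 5*sqrt(442)/221;  M = 0;  N = 7*sqrt(442)/221

Compute the unit normal N̂(u, v) = (-10*u/sqrt(100*u^2 + 196*v^2 + 1), -14*v/sqrt(100*u^2 + 196*v^2 + 1), 1/sqrt(100*u^2 + 196*v^2 + 1)), and the second partials r_uu, r_uv, r_vv. Take dot products:
  L(u, v) = r_uu · N̂ = 10/sqrt(100*u^2 + 196*v^2 + 1),
  M(u, v) = r_uv · N̂ = 0,
  N(u, v) = r_vv · N̂ = 14/sqrt(100*u^2 + 196*v^2 + 1).
Evaluating at (u, v) = (0, 3/2):
  L = 5*sqrt(442)/221, M = 0, N = 7*sqrt(442)/221.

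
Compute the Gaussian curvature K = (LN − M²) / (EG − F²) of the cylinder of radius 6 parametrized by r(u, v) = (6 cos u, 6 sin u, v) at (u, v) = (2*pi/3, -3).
K = 0

Coefficients of the first fundamental form: E = 36, F = 0, G = 1.
Coefficients of the second fundamental form: L = -6, M = 0, N = 0.
Assemble K = (LN − M²)/(EG − F²) = 0. At (u, v) = (2*pi/3, -3): K = 0.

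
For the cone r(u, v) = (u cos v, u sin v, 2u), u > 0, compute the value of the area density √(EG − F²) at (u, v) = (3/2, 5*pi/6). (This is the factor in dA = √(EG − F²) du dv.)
√(EG − F²)|_{(3/2, 5*pi/6)} = 3*sqrt(5)/2

E = 5, F = 0, G = u^2, so EG − F² = 5*u^2. Taking the positive square root: √(EG − F²) = sqrt(5)*Abs(u). At (u, v) = (3/2, 5*pi/6): 3*sqrt(5)/2.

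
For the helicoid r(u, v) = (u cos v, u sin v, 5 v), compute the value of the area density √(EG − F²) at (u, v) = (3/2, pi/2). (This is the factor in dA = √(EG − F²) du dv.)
√(EG − F²)|_{(3/2, pi/2)} = sqrt(109)/2

E = 1, F = 0, G = u^2 + 25, so EG − F² = u^2 + 25. Taking the positive square root: √(EG − F²) = sqrt(u^2 + 25). At (u, v) = (3/2, pi/2): sqrt(109)/2.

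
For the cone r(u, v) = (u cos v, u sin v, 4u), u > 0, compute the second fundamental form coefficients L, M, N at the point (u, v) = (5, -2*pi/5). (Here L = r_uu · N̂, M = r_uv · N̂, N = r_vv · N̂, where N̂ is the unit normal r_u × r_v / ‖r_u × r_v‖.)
L = 0;  M = 0;  N = 20*sqrt(17)/17

Compute the unit normal N̂(u, v) = (-4*sqrt(17)*u*cos(v)/(17*Abs(u)), -4*sqrt(17)*u*sin(v)/(17*Abs(u)), sqrt(17)*u/(17*Abs(u))), and the second partials r_uu, r_uv, r_vv. Take dot products:
  L(u, v) = r_uu · N̂ = 0,
  M(u, v) = r_uv · N̂ = 0,
  N(u, v) = r_vv · N̂ = 4*sqrt(17)*u^2/(17*Abs(u)).
Evaluating at (u, v) = (5, -2*pi/5):
  L = 0, M = 0, N = 20*sqrt(17)/17.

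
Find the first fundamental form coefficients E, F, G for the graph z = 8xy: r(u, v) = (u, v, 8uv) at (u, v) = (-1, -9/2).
E = 1297;  F = 288;  G = 65

Partials: r_u = (1, 0, 8*v), r_v = (0, 1, 8*u). As functions of (u, v):
  E = r_u · r_u = 64*v^2 + 1,
  F = r_u · r_v = 64*u*v,
  G = r_v · r_v = 64*u^2 + 1.
Evaluating at (u, v) = (-1, -9/2): E = 1297, F = 288, G = 65.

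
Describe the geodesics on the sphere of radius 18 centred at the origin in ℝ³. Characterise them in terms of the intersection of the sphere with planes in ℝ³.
Geodesics on the sphere of radius 18 are great circles — circles of radius 18 obtained as the intersection of the sphere with planes through the origin (the centre of the sphere).

A curve α(t) of nonzero constant speed on the sphere of radius 18 is a geodesic iff its acceleration α̈ is everywhere normal to the surface, i.e. parallel to the radial vector α(t). Then d/dt(α × α̇) = α̇ × α̇ + α × α̈ = 0, so α × α̇ is a constant vector n ≠ 0 and α(t) · n = 0 for all t: α lies in the plane through the origin with normal n. The intersection of that plane with the sphere is a circle of radius 18 (a great circle). Conversely, a great circle traversed at constant speed has centripetal acceleration pointing at the origin, hence normal to the sphere, so every great circle is a geodesic.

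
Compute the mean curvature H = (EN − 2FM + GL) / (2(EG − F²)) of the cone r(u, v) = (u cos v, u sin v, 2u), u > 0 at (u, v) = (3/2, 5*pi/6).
H = 2*sqrt(5)/15

With E = 5, F = 0, G = u^2, L = 0, M = 0, N = 2*sqrt(5)*u^2/(5*Abs(u)), assemble
  H = (EN − 2FM + GL) / (2(EG − F²)) = sqrt(5)/(5*Abs(u)).
At (u, v) = (3/2, 5*pi/6): H = 2*sqrt(5)/15.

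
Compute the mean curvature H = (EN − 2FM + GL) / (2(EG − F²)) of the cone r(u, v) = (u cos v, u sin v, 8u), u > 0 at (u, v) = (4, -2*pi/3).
H = sqrt(65)/65

With E = 65, F = 0, G = u^2, L = 0, M = 0, N = 8*sqrt(65)*u^2/(65*Abs(u)), assemble
  H = (EN − 2FM + GL) / (2(EG − F²)) = 4*sqrt(65)/(65*Abs(u)).
At (u, v) = (4, -2*pi/3): H = sqrt(65)/65.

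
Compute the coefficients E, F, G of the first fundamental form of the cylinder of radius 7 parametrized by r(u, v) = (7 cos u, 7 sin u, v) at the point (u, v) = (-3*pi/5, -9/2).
E = 49;  F = 0;  G = 1

Partials: r_u = (-7*sin(u), 7*cos(u), 0), r_v = (0, 0, 1). As functions of (u, v):
  E = r_u · r_u = 49,
  F = r_u · r_v = 0,
  G = r_v · r_v = 1.
Evaluating at (u, v) = (-3*pi/5, -9/2): E = 49, F = 0, G = 1.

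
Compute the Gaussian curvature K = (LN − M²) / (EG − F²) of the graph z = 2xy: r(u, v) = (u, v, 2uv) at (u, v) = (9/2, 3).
K = -1/3481

Coefficients of the first fundamental form: E = 4*v^2 + 1, F = 4*u*v, G = 4*u^2 + 1.
Coefficients of the second fundamental form: L = 0, M = 2/sqrt(4*u^2 + 4*v^2 + 1), N = 0.
Assemble K = (LN − M²)/(EG − F²) = -4/(16*u^4 + 32*u^2*v^2 + 8*u^2 + 16*v^4 + 8*v^2 + 1). At (u, v) = (9/2, 3): K = -1/3481.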